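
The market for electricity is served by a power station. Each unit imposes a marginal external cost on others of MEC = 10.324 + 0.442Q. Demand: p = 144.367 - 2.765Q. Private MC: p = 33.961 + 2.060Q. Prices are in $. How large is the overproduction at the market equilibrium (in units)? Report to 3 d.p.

3.880 units

Market equilibrium (private): 33.961 + 2.060Q = 144.367 - 2.765Q → Q_m = 22.8821.
Social marginal cost = private MC + MEC = 44.285 + 2.502Q.
Set SMC = demand: 44.285 + 2.502Q = 144.367 - 2.765Q → Q* = 19.0017.
Gap = |22.8821 − 19.0017| = 3.8804.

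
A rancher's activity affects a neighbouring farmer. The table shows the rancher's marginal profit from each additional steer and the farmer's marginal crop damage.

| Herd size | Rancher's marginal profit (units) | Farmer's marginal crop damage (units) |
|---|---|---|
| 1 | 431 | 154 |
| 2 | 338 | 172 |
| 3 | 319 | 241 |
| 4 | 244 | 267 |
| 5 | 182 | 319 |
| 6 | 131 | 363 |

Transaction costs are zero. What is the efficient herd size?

3

Bargaining reaches the level where marginal profit last exceeds marginal crop damage.
That holds through level 3 (319 ≥ 241) but not at 4 (244 < 267).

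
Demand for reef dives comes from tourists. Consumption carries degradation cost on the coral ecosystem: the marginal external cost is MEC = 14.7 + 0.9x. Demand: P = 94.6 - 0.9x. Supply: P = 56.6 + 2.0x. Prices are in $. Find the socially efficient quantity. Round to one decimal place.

Social marginal benefit = demand − MEC = 79.9 - 1.8x.
Set SMB = MC: 79.9 - 1.8x = 56.6 + 2.0x → x* = 6.1316.

x* = 6.1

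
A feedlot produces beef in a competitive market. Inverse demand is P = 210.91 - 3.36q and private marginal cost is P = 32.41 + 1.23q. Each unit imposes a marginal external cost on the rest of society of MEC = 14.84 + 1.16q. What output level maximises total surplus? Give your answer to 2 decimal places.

q* = 28.46

Social marginal cost = private MC + MEC = 47.25 + 2.39q.
Set SMC = demand: 47.25 + 2.39q = 210.91 - 3.36q → q* = 28.4626.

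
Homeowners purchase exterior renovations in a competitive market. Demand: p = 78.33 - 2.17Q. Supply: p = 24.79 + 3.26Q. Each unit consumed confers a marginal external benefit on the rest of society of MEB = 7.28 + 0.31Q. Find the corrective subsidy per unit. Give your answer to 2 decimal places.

Social marginal benefit = demand + MEB = 85.61 - 1.86Q.
Set SMB = MC: 85.61 - 1.86Q = 24.79 + 3.26Q → Q* = 11.8789.
The Pigouvian subsidy equals MEB at Q*: 7.28 + 0.31×11.8789 = 10.9625.

subsidy = 10.96 per unit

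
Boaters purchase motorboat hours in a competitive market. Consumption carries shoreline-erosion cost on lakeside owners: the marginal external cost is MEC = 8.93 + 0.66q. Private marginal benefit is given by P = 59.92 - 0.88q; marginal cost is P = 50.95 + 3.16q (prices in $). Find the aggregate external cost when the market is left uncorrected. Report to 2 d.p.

$21.45

Market equilibrium (private): 50.95 + 3.16q = 59.92 - 0.88q → q_m = 2.2203.
Total external cost = ∫₀^{q_m} (8.93 + 0.66q) dq = 8.93×2.2203 + ½×0.66×2.2203² = 21.4541.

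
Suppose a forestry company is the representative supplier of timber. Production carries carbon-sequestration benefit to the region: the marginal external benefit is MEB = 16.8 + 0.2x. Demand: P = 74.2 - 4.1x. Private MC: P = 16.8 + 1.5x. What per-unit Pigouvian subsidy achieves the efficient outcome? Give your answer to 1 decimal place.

subsidy = 19.5 per unit

Social marginal cost = private MC − MEB = 0.0 + 1.3x.
Set SMC = demand: 0.0 + 1.3x = 74.2 - 4.1x → x* = 13.7407.
The Pigouvian subsidy equals MEB at x*: 16.8 + 0.2×13.7407 = 19.5481.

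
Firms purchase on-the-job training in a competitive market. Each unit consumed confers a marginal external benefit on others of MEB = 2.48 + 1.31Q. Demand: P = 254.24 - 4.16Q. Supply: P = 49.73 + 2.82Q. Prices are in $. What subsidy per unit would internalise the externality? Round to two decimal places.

subsidy = $50.30 per unit

Social marginal benefit = demand + MEB = 256.72 - 2.85Q.
Set SMB = MC: 256.72 - 2.85Q = 49.73 + 2.82Q → Q* = 36.5062.
The Pigouvian subsidy equals MEB at Q*: 2.48 + 1.31×36.5062 = 50.3031.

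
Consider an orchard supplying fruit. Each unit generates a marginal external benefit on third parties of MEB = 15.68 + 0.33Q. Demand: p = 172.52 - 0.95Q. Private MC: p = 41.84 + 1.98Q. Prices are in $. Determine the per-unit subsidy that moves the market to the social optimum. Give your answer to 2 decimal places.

Social marginal cost = private MC − MEB = 26.16 + 1.65Q.
Set SMC = demand: 26.16 + 1.65Q = 172.52 - 0.95Q → Q* = 56.2923.
The Pigouvian subsidy equals MEB at Q*: 15.68 + 0.33×56.2923 = 34.2565.

subsidy = $34.26 per unit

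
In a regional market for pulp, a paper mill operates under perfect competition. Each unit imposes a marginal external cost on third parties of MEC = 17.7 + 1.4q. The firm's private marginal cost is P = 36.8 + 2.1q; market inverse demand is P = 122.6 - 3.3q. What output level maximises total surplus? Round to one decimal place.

q* = 10.0

Social marginal cost = private MC + MEC = 54.5 + 3.5q.
Set SMC = demand: 54.5 + 3.5q = 122.6 - 3.3q → q* = 10.0147.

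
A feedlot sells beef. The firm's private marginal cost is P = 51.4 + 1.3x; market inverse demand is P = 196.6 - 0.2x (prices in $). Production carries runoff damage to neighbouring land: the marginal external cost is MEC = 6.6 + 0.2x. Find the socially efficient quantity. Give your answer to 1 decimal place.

Social marginal cost = private MC + MEC = 58.0 + 1.5x.
Set SMC = demand: 58.0 + 1.5x = 196.6 - 0.2x → x* = 81.5294.

x* = 81.5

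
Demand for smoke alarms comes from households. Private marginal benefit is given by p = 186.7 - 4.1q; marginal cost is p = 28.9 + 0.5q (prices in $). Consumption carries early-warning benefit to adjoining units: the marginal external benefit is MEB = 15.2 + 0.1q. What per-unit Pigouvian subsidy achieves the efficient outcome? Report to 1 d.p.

Social marginal benefit = demand + MEB = 201.9 - 4.0q.
Set SMB = MC: 201.9 - 4.0q = 28.9 + 0.5q → q* = 38.4444.
The Pigouvian subsidy equals MEB at q*: 15.2 + 0.1×38.4444 = 19.0444.

subsidy = $19.0 per unit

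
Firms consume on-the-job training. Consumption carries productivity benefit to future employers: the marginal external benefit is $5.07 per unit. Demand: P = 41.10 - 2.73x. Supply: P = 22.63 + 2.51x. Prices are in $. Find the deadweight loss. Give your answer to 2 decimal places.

DWL = $2.45

Market equilibrium (private): 22.63 + 2.51x = 41.10 - 2.73x → x_m = 3.5248.
Social marginal benefit = demand + MEB = 46.17 - 2.73x.
Set SMB = MC: 46.17 - 2.73x = 22.63 + 2.51x → x* = 4.4924.
Between x* and x_m the wedge SMB − MC runs linearly from 0 to MEB(x_m), so the loss is a triangle.
DWL = ½ × 0.9676 × 5.0700 = 2.4529.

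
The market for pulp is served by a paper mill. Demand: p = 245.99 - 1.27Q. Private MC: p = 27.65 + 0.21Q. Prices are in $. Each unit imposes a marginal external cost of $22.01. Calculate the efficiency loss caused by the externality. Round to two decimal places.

Market equilibrium (private): 27.65 + 0.21Q = 245.99 - 1.27Q → Q_m = 147.5270.
Social marginal cost = private MC + MEC = 49.66 + 0.21Q.
Set SMC = demand: 49.66 + 0.21Q = 245.99 - 1.27Q → Q* = 132.6554.
The loss is the area between SMC and demand from Q* to Q_m; with linear curves that's a triangle of height MEC(Q_m).
DWL = ½ × 14.8716 × 22.0100 = 163.6620.

DWL = $163.66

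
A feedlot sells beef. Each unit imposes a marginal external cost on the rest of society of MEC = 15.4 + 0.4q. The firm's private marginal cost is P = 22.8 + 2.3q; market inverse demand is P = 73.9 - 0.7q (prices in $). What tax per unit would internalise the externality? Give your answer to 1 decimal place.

tax = $19.6 per unit

Social marginal cost = private MC + MEC = 38.2 + 2.7q.
Set SMC = demand: 38.2 + 2.7q = 73.9 - 0.7q → q* = 10.5000.
The Pigouvian tax equals MEC at q*: 15.4 + 0.4×10.5000 = 19.6000.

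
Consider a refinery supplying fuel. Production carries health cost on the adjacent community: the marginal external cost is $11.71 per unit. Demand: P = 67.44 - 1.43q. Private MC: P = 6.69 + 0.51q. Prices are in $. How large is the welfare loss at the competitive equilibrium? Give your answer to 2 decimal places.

Market equilibrium (private): 6.69 + 0.51q = 67.44 - 1.43q → q_m = 31.3144.
Social marginal cost = private MC + MEC = 18.40 + 0.51q.
Set SMC = demand: 18.40 + 0.51q = 67.44 - 1.43q → q* = 25.2784.
The welfare-loss triangle has base |q_m − q*| and height MEC(q_m) (the vertical gap between SMC and demand is zero at q* and MEC at q_m).
DWL = ½ × 6.0360 × 11.7100 = 35.3408.

DWL = $35.34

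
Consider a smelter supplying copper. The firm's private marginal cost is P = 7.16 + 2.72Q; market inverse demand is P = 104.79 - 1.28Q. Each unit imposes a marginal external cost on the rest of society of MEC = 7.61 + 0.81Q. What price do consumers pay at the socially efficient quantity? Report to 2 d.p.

P = 80.83

Social marginal cost = private MC + MEC = 14.77 + 3.53Q.
Set SMC = demand: 14.77 + 3.53Q = 104.79 - 1.28Q → Q* = 18.7152.
Consumer price on the demand curve at Q*: 104.79 − 1.28×18.7152 = 80.8345.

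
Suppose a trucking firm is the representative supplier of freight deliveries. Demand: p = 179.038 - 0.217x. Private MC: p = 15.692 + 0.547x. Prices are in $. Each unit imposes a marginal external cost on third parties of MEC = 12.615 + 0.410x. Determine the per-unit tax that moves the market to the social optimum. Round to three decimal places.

tax = $65.255 per unit

Social marginal cost = private MC + MEC = 28.307 + 0.957x.
Set SMC = demand: 28.307 + 0.957x = 179.038 - 0.217x → x* = 128.3910.
The Pigouvian tax equals MEC at x*: 12.615 + 0.410×128.3910 = 65.2553.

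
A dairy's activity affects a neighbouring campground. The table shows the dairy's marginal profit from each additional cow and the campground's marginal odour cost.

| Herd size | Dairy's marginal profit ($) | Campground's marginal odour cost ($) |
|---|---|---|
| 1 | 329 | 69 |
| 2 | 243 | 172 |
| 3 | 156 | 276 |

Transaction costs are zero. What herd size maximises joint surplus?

Bargaining reaches the level where marginal profit last exceeds marginal odour cost.
That holds through level 2 (243 ≥ 172) but not at 3 (156 < 276).

2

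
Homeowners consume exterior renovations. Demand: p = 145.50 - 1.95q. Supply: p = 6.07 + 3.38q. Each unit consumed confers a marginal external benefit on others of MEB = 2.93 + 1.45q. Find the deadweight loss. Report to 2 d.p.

DWL = 215.16

Market equilibrium (private): 6.07 + 3.38q = 145.50 - 1.95q → q_m = 26.1595.
Social marginal benefit = demand + MEB = 148.43 - 0.50q.
Set SMB = MC: 148.43 - 0.50q = 6.07 + 3.38q → q* = 36.6907.
Between q* and q_m the wedge SMB − MC runs linearly from 0 to MEB(q_m), so the loss is a triangle.
DWL = ½ × 10.5312 × 40.8612 = 215.1587.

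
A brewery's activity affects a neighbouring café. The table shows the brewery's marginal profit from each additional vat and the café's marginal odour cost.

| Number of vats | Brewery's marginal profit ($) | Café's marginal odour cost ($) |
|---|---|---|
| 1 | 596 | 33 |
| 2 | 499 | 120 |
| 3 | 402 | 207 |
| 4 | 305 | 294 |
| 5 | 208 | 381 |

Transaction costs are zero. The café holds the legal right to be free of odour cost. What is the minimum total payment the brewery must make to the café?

$654

Efficient level: marginal profit ≥ marginal odour cost through level 4, so k* = 4.
With the café holding the right, the brewery must at least compensate total damage at k*: 33 + 120 + 207 + 294 = 654.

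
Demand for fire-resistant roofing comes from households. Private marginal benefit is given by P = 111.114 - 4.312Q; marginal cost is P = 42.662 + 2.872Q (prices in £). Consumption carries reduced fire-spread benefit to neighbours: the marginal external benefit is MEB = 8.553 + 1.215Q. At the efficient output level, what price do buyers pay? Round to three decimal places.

P = £55.486

Social marginal benefit = demand + MEB = 119.667 - 3.097Q.
Set SMB = MC: 119.667 - 3.097Q = 42.662 + 2.872Q → Q* = 12.9008.
Consumer price on the demand curve at Q*: 111.114 − 4.312×12.9008 = 55.4858.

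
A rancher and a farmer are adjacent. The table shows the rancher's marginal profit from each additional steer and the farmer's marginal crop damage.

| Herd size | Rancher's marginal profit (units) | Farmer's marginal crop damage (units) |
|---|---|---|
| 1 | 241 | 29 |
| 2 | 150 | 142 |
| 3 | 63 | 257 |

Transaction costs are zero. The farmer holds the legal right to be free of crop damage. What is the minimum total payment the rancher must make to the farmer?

Efficient level: marginal profit ≥ marginal crop damage through level 2, so k* = 2.
With the farmer holding the right, the rancher must at least compensate total damage at k*: 29 + 142 = 171.

171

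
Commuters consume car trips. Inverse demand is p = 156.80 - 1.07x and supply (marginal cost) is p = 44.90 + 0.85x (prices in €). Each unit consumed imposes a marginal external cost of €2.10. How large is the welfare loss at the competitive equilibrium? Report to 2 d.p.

Market equilibrium (private): 44.90 + 0.85x = 156.80 - 1.07x → x_m = 58.2813.
Social marginal benefit = demand − MEC = 154.70 - 1.07x.
Set SMB = MC: 154.70 - 1.07x = 44.90 + 0.85x → x* = 57.1875.
The loss is the area between SMB and MC from x* to x_m; with linear curves that's a triangle of height MEC(x_m).
DWL = ½ × 1.0938 × 2.1000 = 1.1485.

DWL = €1.15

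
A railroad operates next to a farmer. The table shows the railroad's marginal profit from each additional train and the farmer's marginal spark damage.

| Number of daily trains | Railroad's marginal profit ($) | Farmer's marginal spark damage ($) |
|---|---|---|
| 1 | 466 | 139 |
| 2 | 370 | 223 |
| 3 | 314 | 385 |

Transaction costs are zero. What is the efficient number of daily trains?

Bargaining reaches the level where marginal profit last exceeds marginal spark damage.
That holds through level 2 (370 ≥ 223) but not at 3 (314 < 385).

2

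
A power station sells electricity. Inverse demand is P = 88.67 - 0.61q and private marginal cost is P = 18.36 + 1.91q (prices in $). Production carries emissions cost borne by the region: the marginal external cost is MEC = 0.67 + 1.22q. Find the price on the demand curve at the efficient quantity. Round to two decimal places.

P = $77.31

Social marginal cost = private MC + MEC = 19.03 + 3.13q.
Set SMC = demand: 19.03 + 3.13q = 88.67 - 0.61q → q* = 18.6203.
Consumer price on the demand curve at q*: 88.67 − 0.61×18.6203 = 77.3116.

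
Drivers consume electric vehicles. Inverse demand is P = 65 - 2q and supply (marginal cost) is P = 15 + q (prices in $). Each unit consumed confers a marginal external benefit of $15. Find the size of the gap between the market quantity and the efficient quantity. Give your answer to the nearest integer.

5 units

Market equilibrium (private): 15 + q = 65 - 2q → q_m = 16.6667.
Social marginal benefit = demand + MEB = 80 - 2q.
Set SMB = MC: 80 - 2q = 15 + q → q* = 21.6667.
Gap = |16.6667 − 21.6667| = 5.0000.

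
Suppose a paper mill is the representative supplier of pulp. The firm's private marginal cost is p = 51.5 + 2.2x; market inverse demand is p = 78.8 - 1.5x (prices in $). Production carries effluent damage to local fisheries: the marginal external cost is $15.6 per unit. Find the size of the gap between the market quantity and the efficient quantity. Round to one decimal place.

4.2 units

Market equilibrium (private): 51.5 + 2.2x = 78.8 - 1.5x → x_m = 7.3784.
Social marginal cost = private MC + MEC = 67.1 + 2.2x.
Set SMC = demand: 67.1 + 2.2x = 78.8 - 1.5x → x* = 3.1622.
Gap = |7.3784 − 3.1622| = 4.2162.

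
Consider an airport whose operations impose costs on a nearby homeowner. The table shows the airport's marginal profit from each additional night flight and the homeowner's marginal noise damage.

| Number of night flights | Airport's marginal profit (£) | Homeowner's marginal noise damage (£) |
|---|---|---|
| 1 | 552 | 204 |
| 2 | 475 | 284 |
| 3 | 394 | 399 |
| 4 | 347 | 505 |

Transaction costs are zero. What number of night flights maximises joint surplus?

2

Bargaining reaches the level where marginal profit last exceeds marginal noise damage.
That holds through level 2 (475 ≥ 284) but not at 3 (394 < 399).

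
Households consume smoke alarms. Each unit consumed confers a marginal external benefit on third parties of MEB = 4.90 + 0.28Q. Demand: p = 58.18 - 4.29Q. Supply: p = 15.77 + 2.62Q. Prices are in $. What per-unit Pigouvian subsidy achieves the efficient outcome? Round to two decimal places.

Social marginal benefit = demand + MEB = 63.08 - 4.01Q.
Set SMB = MC: 63.08 - 4.01Q = 15.77 + 2.62Q → Q* = 7.1357.
The Pigouvian subsidy equals MEB at Q*: 4.90 + 0.28×7.1357 = 6.8980.

subsidy = $6.90 per unit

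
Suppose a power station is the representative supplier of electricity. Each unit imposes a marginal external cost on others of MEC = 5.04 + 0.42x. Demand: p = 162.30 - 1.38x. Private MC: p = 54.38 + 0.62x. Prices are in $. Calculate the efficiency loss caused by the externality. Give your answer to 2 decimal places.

DWL = $158.57

Market equilibrium (private): 54.38 + 0.62x = 162.30 - 1.38x → x_m = 53.9600.
Social marginal cost = private MC + MEC = 59.42 + 1.04x.
Set SMC = demand: 59.42 + 1.04x = 162.30 - 1.38x → x* = 42.5124.
The welfare-loss triangle has base |x_m − x*| and height MEC(x_m) (the vertical gap between SMC and demand is zero at x* and MEC at x_m).
DWL = ½ × 11.4476 × 27.7032 = 158.5676.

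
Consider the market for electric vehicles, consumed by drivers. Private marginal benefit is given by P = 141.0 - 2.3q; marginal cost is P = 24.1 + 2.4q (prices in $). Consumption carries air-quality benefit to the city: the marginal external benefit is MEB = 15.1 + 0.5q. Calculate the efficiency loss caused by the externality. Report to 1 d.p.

Market equilibrium (private): 24.1 + 2.4q = 141.0 - 2.3q → q_m = 24.8723.
Social marginal benefit = demand + MEB = 156.1 - 1.8q.
Set SMB = MC: 156.1 - 1.8q = 24.1 + 2.4q → q* = 31.4286.
The welfare-loss triangle has base |q_m − q*| and height MEB(q_m) (the vertical gap between SMB and MC is zero at q* and MEB at q_m).
DWL = ½ × 6.5563 × 27.5362 = 90.2678.

DWL = $90.3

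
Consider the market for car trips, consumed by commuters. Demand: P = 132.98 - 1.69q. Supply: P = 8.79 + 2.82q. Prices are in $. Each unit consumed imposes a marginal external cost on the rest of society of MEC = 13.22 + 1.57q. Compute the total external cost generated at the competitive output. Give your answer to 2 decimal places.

Market equilibrium (private): 8.79 + 2.82q = 132.98 - 1.69q → q_m = 27.5366.
Total external cost = ∫₀^{q_m} (13.22 + 1.57q) dq = 13.22×27.5366 + ½×1.57×27.5366² = 959.2714.

$959.27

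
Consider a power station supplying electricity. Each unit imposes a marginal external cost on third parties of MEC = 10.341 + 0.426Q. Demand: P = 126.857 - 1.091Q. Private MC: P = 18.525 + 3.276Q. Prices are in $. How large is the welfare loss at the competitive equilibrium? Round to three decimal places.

Market equilibrium (private): 18.525 + 3.276Q = 126.857 - 1.091Q → Q_m = 24.8070.
Social marginal cost = private MC + MEC = 28.866 + 3.702Q.
Set SMC = demand: 28.866 + 3.702Q = 126.857 - 1.091Q → Q* = 20.4446.
Between Q* and Q_m the wedge SMC − demand runs linearly from 0 to MEC(Q_m), so the loss is a triangle.
DWL = ½ × 4.3624 × 20.9088 = 45.6063.

DWL = $45.606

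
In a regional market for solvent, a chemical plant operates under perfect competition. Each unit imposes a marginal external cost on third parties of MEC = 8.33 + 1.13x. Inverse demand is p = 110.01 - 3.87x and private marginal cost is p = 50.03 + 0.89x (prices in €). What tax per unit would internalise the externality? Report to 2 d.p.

tax = €18.24 per unit

Social marginal cost = private MC + MEC = 58.36 + 2.02x.
Set SMC = demand: 58.36 + 2.02x = 110.01 - 3.87x → x* = 8.7691.
The Pigouvian tax equals MEC at x*: 8.33 + 1.13×8.7691 = 18.2391.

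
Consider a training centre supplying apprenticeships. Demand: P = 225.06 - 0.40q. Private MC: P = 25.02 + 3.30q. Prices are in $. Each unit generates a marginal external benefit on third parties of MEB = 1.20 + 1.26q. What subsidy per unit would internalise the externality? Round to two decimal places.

subsidy = $105.12 per unit

Social marginal cost = private MC − MEB = 23.82 + 2.04q.
Set SMC = demand: 23.82 + 2.04q = 225.06 - 0.40q → q* = 82.4754.
The Pigouvian subsidy equals MEB at q*: 1.20 + 1.26×82.4754 = 105.1190.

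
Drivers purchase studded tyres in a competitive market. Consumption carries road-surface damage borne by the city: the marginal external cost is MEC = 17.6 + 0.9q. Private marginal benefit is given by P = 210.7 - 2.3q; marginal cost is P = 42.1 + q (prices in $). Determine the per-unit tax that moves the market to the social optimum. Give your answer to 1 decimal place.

Social marginal benefit = demand − MEC = 193.1 - 3.2q.
Set SMB = MC: 193.1 - 3.2q = 42.1 + q → q* = 35.9524.
The Pigouvian tax equals MEC at q*: 17.6 + 0.9×35.9524 = 49.9572.

tax = $50.0 per unit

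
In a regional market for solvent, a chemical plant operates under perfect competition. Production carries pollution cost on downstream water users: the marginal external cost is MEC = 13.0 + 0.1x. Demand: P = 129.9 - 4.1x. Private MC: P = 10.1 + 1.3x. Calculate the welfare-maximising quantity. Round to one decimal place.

x* = 19.4

Social marginal cost = private MC + MEC = 23.1 + 1.4x.
Set SMC = demand: 23.1 + 1.4x = 129.9 - 4.1x → x* = 19.4182.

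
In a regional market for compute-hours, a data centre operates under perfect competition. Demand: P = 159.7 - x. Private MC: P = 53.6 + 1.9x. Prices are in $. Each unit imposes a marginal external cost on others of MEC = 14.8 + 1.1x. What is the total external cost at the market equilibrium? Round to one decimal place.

$1277.7

Market equilibrium (private): 53.6 + 1.9x = 159.7 - x → x_m = 36.5862.
Total external cost = ∫₀^{x_m} (14.8 + 1.1x) dx = 14.8×36.5862 + ½×1.1×36.5862² = 1277.6783.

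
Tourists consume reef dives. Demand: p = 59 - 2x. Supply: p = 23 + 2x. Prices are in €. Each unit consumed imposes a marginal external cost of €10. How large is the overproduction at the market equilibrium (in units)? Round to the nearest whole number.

Market equilibrium (private): 23 + 2x = 59 - 2x → x_m = 9.0000.
Social marginal benefit = demand − MEC = 49 - 2x.
Set SMB = MC: 49 - 2x = 23 + 2x → x* = 6.5000.
Gap = |9.0000 − 6.5000| = 2.5000.

3 units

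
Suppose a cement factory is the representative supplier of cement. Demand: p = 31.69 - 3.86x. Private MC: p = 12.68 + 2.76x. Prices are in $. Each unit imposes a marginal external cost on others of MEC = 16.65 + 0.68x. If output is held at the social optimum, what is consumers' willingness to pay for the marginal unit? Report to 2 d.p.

Social marginal cost = private MC + MEC = 29.33 + 3.44x.
Set SMC = demand: 29.33 + 3.44x = 31.69 - 3.86x → x* = 0.3233.
Consumer price on the demand curve at x*: 31.69 − 3.86×0.3233 = 30.4421.

P = $30.44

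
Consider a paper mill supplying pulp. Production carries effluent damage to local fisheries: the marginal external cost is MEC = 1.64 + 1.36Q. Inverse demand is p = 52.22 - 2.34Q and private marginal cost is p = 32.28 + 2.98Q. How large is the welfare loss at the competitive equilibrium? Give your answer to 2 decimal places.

DWL = 3.40

Market equilibrium (private): 32.28 + 2.98Q = 52.22 - 2.34Q → Q_m = 3.7481.
Social marginal cost = private MC + MEC = 33.92 + 4.34Q.
Set SMC = demand: 33.92 + 4.34Q = 52.22 - 2.34Q → Q* = 2.7395.
The welfare-loss triangle has base |Q_m − Q*| and height MEC(Q_m) (the vertical gap between SMC and demand is zero at Q* and MEC at Q_m).
DWL = ½ × 1.0086 × 6.7374 = 3.3977.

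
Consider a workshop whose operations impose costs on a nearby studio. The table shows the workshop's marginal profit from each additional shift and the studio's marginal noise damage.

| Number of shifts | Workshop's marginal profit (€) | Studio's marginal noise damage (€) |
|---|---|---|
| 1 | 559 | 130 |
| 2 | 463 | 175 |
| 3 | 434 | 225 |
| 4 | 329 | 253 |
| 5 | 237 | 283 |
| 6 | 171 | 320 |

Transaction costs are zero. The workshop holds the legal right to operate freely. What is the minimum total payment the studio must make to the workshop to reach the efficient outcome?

Left alone the workshop would choose level 6 (marginal profit stays positive).
Efficient level: k* = 4 (marginal profit ≥ marginal noise damage through 4).
The studio must at least cover the workshop's forgone profit from cutting 6→4: 237 + 171 = 408.

€408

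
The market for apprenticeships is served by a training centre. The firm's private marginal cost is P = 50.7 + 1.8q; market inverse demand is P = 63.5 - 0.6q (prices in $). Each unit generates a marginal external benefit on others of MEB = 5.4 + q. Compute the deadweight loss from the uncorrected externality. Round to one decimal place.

DWL = $41.1

Market equilibrium (private): 50.7 + 1.8q = 63.5 - 0.6q → q_m = 5.3333.
Social marginal cost = private MC − MEB = 45.3 + 0.8q.
Set SMC = demand: 45.3 + 0.8q = 63.5 - 0.6q → q* = 13.0000.
Height of the DWL triangle at q_m is demand(q_m) − SMC(q_m) = MEB(q_m) = 10.7333.
DWL = ½ × 7.6667 × 10.7333 = 41.1445.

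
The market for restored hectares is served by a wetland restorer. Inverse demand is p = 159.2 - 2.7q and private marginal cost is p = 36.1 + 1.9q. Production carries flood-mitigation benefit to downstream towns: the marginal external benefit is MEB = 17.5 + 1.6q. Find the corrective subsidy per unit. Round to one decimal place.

Social marginal cost = private MC − MEB = 18.6 + 0.3q.
Set SMC = demand: 18.6 + 0.3q = 159.2 - 2.7q → q* = 46.8667.
The Pigouvian subsidy equals MEB at q*: 17.5 + 1.6×46.8667 = 92.4867.

subsidy = 92.5 per unit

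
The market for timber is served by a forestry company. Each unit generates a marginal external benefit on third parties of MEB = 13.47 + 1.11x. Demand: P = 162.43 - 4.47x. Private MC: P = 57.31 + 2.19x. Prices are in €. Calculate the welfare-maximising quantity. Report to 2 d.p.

Social marginal cost = private MC − MEB = 43.84 + 1.08x.
Set SMC = demand: 43.84 + 1.08x = 162.43 - 4.47x → x* = 21.3676.

x* = 21.37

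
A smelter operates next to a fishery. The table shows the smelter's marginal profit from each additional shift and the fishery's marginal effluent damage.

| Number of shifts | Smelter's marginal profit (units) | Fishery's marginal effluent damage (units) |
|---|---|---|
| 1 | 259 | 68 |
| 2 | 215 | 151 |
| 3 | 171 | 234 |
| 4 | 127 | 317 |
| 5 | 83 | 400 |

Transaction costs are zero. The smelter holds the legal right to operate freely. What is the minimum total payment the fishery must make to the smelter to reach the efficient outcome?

381

Left alone the smelter would choose level 5 (marginal profit stays positive).
Efficient level: k* = 2 (marginal profit ≥ marginal effluent damage through 2).
The fishery must at least cover the smelter's forgone profit from cutting 5→2: 171 + 127 + 83 = 381.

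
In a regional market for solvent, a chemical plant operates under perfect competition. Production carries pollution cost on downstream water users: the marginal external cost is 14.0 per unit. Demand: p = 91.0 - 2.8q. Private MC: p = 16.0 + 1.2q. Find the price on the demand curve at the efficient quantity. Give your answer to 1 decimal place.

P = 48.3

Social marginal cost = private MC + MEC = 30.0 + 1.2q.
Set SMC = demand: 30.0 + 1.2q = 91.0 - 2.8q → q* = 15.2500.
Consumer price on the demand curve at q*: 91.0 − 2.8×15.2500 = 48.3000.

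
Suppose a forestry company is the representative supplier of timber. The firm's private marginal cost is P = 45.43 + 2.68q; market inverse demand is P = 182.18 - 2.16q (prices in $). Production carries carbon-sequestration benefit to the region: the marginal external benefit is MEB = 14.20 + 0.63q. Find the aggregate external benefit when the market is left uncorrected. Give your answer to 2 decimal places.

$652.67

Market equilibrium (private): 45.43 + 2.68q = 182.18 - 2.16q → q_m = 28.2541.
Total external benefit = ∫₀^{q_m} (14.20 + 0.63q) dq = 14.20×28.2541 + ½×0.63×28.2541² = 652.6709.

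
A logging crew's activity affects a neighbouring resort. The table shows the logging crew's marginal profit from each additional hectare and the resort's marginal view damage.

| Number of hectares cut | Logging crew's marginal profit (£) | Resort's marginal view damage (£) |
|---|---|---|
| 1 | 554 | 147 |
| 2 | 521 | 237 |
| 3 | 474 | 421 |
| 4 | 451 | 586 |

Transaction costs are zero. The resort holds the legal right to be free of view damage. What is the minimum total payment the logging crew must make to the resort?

Efficient level: marginal profit ≥ marginal view damage through level 3, so k* = 3.
With the resort holding the right, the logging crew must at least compensate total damage at k*: 147 + 237 + 421 = 805.

£805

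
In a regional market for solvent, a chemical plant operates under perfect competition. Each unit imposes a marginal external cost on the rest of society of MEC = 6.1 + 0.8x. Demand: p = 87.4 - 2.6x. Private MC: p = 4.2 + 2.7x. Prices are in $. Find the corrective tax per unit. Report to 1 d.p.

tax = $16.2 per unit

Social marginal cost = private MC + MEC = 10.3 + 3.5x.
Set SMC = demand: 10.3 + 3.5x = 87.4 - 2.6x → x* = 12.6393.
The Pigouvian tax equals MEC at x*: 6.1 + 0.8×12.6393 = 16.2114.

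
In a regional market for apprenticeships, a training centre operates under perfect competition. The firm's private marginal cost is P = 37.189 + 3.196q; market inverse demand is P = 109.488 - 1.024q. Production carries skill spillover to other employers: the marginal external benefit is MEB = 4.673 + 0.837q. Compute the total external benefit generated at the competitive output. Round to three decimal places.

202.899

Market equilibrium (private): 37.189 + 3.196q = 109.488 - 1.024q → q_m = 17.1325.
Total external benefit = ∫₀^{q_m} (4.673 + 0.837q) dq = 4.673×17.1325 + ½×0.837×17.1325² = 202.8994.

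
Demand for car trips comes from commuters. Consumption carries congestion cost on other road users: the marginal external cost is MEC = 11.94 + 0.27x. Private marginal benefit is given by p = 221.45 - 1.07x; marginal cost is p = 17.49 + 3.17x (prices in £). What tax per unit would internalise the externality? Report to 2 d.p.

tax = £23.44 per unit

Social marginal benefit = demand − MEC = 209.51 - 1.34x.
Set SMB = MC: 209.51 - 1.34x = 17.49 + 3.17x → x* = 42.5765.
The Pigouvian tax equals MEC at x*: 11.94 + 0.27×42.5765 = 23.4357.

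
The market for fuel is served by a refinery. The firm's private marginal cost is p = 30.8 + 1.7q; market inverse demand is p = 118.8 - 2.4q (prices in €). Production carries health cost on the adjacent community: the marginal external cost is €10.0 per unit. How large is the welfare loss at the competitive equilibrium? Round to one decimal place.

DWL = €12.2

Market equilibrium (private): 30.8 + 1.7q = 118.8 - 2.4q → q_m = 21.4634.
Social marginal cost = private MC + MEC = 40.8 + 1.7q.
Set SMC = demand: 40.8 + 1.7q = 118.8 - 2.4q → q* = 19.0244.
Between q* and q_m the wedge SMC − demand runs linearly from 0 to MEC(q_m), so the loss is a triangle.
DWL = ½ × 2.4390 × 10.0000 = 12.1950.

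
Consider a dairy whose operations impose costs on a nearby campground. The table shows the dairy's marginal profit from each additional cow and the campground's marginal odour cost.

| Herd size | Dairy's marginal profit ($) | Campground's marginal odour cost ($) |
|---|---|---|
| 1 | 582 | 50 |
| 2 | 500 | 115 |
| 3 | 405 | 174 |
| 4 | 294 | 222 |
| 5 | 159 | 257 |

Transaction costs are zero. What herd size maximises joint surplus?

Bargaining reaches the level where marginal profit last exceeds marginal odour cost.
That holds through level 4 (294 ≥ 222) but not at 5 (159 < 257).

4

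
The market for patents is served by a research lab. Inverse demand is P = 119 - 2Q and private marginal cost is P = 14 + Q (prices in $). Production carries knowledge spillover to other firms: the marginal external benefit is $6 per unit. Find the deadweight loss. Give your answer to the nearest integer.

Market equilibrium (private): 14 + Q = 119 - 2Q → Q_m = 35.0000.
Social marginal cost = private MC − MEB = 8 + Q.
Set SMC = demand: 8 + Q = 119 - 2Q → Q* = 37.0000.
The loss is the area between SMC and demand from Q* to Q_m; with linear curves that's a triangle of height MEB(Q_m).
DWL = ½ × 2.0000 × 6.0000 = 6.0000.

DWL = $6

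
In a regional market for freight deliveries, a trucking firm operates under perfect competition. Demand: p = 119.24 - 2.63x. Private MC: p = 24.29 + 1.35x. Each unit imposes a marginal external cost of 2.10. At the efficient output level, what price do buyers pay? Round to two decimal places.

Social marginal cost = private MC + MEC = 26.39 + 1.35x.
Set SMC = demand: 26.39 + 1.35x = 119.24 - 2.63x → x* = 23.3291.
Consumer price on the demand curve at x*: 119.24 − 2.63×23.3291 = 57.8845.

P = 57.88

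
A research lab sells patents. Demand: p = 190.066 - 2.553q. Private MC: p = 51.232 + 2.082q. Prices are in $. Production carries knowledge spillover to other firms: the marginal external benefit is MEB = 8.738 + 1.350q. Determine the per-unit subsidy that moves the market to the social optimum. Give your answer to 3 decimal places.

Social marginal cost = private MC − MEB = 42.494 + 0.732q.
Set SMC = demand: 42.494 + 0.732q = 190.066 - 2.553q → q* = 44.9230.
The Pigouvian subsidy equals MEB at q*: 8.738 + 1.350×44.9230 = 69.3841.

subsidy = $69.384 per unit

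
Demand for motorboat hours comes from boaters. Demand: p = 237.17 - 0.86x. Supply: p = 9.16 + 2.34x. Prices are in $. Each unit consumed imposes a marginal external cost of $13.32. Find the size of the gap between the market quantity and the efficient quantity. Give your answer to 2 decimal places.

4.16 units

Market equilibrium (private): 9.16 + 2.34x = 237.17 - 0.86x → x_m = 71.2531.
Social marginal benefit = demand − MEC = 223.85 - 0.86x.
Set SMB = MC: 223.85 - 0.86x = 9.16 + 2.34x → x* = 67.0906.
Gap = |71.2531 − 67.0906| = 4.1625.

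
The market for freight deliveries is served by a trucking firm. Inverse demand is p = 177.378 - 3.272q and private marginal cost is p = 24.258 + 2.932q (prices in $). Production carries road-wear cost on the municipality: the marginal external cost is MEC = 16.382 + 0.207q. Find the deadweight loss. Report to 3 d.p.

Market equilibrium (private): 24.258 + 2.932q = 177.378 - 3.272q → q_m = 24.6809.
Social marginal cost = private MC + MEC = 40.640 + 3.139q.
Set SMC = demand: 40.640 + 3.139q = 177.378 - 3.272q → q* = 21.3287.
The welfare-loss triangle has base |q_m − q*| and height MEC(q_m) (the vertical gap between SMC and demand is zero at q* and MEC at q_m).
DWL = ½ × 3.3522 × 21.4909 = 36.0209.

DWL = $36.021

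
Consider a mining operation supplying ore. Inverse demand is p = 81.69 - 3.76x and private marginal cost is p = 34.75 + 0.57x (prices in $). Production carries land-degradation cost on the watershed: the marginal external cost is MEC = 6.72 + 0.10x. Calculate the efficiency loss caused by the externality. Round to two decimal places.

Market equilibrium (private): 34.75 + 0.57x = 81.69 - 3.76x → x_m = 10.8406.
Social marginal cost = private MC + MEC = 41.47 + 0.67x.
Set SMC = demand: 41.47 + 0.67x = 81.69 - 3.76x → x* = 9.0790.
The loss is the area between SMC and demand from x* to x_m; with linear curves that's a triangle of height MEC(x_m).
DWL = ½ × 1.7616 × 7.8041 = 6.8739.

DWL = $6.87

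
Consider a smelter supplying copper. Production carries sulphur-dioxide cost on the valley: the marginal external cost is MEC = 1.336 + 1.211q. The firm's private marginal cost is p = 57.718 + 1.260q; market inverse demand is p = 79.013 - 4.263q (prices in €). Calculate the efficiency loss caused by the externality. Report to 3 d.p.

Market equilibrium (private): 57.718 + 1.260q = 79.013 - 4.263q → q_m = 3.8557.
Social marginal cost = private MC + MEC = 59.054 + 2.471q.
Set SMC = demand: 59.054 + 2.471q = 79.013 - 4.263q → q* = 2.9639.
Height of the DWL triangle at q_m is SMC(q_m) − demand(q_m) = MEC(q_m) = 6.0052.
DWL = ½ × 0.8918 × 6.0052 = 2.6777.

DWL = €2.678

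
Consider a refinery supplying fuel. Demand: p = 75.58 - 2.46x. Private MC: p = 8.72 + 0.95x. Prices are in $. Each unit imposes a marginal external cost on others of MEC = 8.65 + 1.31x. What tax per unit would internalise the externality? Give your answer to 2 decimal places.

tax = $24.81 per unit

Social marginal cost = private MC + MEC = 17.37 + 2.26x.
Set SMC = demand: 17.37 + 2.26x = 75.58 - 2.46x → x* = 12.3326.
The Pigouvian tax equals MEC at x*: 8.65 + 1.31×12.3326 = 24.8057.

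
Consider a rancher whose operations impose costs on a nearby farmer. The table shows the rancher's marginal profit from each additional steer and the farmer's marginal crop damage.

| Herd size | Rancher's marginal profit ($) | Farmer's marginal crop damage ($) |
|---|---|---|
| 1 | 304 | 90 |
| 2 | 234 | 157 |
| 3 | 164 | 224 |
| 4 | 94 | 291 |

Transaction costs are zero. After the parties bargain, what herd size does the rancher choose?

Bargaining reaches the level where marginal profit last exceeds marginal crop damage.
That holds through level 2 (234 ≥ 157) but not at 3 (164 < 224).

2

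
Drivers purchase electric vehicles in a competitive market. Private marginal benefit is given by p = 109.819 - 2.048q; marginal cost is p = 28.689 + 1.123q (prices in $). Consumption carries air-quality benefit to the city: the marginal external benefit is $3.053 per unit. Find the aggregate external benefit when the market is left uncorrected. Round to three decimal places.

$78.111

Market equilibrium (private): 28.689 + 1.123q = 109.819 - 2.048q → q_m = 25.5850.
Total external benefit = MEB × q_m = 3.053 × 25.5850 = 78.1110.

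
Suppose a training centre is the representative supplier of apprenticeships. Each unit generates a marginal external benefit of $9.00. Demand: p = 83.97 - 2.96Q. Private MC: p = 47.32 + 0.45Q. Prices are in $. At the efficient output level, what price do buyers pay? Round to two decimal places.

Social marginal cost = private MC − MEB = 38.32 + 0.45Q.
Set SMC = demand: 38.32 + 0.45Q = 83.97 - 2.96Q → Q* = 13.3871.
Consumer price on the demand curve at Q*: 83.97 − 2.96×13.3871 = 44.3442.

P = $44.34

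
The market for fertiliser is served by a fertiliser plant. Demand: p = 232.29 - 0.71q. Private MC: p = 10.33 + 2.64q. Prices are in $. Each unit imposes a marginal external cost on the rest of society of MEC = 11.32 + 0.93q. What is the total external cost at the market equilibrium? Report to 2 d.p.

Market equilibrium (private): 10.33 + 2.64q = 232.29 - 0.71q → q_m = 66.2567.
Total external cost = ∫₀^{q_m} (11.32 + 0.93q) dq = 11.32×66.2567 + ½×0.93×66.2567² = 2791.3527.

$2791.35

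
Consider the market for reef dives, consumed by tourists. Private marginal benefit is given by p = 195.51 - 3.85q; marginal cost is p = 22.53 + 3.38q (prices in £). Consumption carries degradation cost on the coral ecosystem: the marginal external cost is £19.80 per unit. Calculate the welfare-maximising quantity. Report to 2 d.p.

q* = 21.19

Social marginal benefit = demand − MEC = 175.71 - 3.85q.
Set SMB = MC: 175.71 - 3.85q = 22.53 + 3.38q → q* = 21.1867.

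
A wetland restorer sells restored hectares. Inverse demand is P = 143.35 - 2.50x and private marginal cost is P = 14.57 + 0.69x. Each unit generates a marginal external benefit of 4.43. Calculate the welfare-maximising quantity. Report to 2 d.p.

Social marginal cost = private MC − MEB = 10.14 + 0.69x.
Set SMC = demand: 10.14 + 0.69x = 143.35 - 2.50x → x* = 41.7586.

x* = 41.76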